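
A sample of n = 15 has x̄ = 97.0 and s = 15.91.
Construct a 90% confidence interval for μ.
(89.77, 104.23)

t-interval (σ unknown):
df = n - 1 = 14
t* = 1.761 for 90% confidence

Margin of error = t* · s/√n = 1.761 · 15.91/√15 = 7.23

CI: (89.77, 104.23)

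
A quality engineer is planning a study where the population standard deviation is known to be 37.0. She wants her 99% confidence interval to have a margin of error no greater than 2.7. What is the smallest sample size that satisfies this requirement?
n ≥ 1247

For margin E ≤ 2.7:
n ≥ (z* · σ / E)²
n ≥ (2.576 · 37.0 / 2.7)²
n ≥ 1246.14

Minimum n = 1247 (rounding up)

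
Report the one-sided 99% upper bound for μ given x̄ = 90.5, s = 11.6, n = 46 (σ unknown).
μ ≤ 94.63

Upper bound (one-sided):
t* = 2.412 (one-sided for 99%)
Upper bound = x̄ + t* · s/√n = 90.5 + 2.412 · 11.6/√46 = 94.63

We are 99% confident that μ ≤ 94.63.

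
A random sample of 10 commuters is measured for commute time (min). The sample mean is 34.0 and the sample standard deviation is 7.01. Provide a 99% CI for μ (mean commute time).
(26.80, 41.20)

t-interval (σ unknown):
df = n - 1 = 9
t* = 3.250 for 99% confidence

Margin of error = t* · s/√n = 3.250 · 7.01/√10 = 7.20

CI: (26.80, 41.20)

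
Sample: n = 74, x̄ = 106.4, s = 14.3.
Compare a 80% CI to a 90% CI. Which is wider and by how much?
90% CI is wider by 1.24

df = 73
80% CI: t* = 1.293, (104.25, 108.55), width = 2 · t* · s/√n = 4.30
90% CI: t* = 1.666, (103.63, 109.17), width = 2 · t* · s/√n = 5.54

The 90% CI is wider by 5.54 - 4.30 = 1.24.
Higher confidence requires a wider interval.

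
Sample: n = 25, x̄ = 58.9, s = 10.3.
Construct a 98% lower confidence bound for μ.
μ ≥ 54.43

Lower bound (one-sided):
t* = 2.172 (one-sided for 98%)
Lower bound = x̄ - t* · s/√n = 58.9 - 2.172 · 10.3/√25 = 54.43

We are 98% confident that μ ≥ 54.43.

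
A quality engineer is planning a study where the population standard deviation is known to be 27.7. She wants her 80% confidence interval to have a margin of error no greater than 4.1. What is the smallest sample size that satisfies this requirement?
n ≥ 76

For margin E ≤ 4.1:
n ≥ (z* · σ / E)²
n ≥ (1.282 · 27.7 / 4.1)²
n ≥ 75.02

Minimum n = 76 (rounding up)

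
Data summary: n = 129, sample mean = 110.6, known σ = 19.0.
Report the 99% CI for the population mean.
(106.29, 114.91)

z-interval (σ known):
z* = 2.576 for 99% confidence

Margin of error = z* · σ/√n = 2.576 · 19.0/√129 = 4.31

CI: (110.6 - 4.31, 110.6 + 4.31) = (106.29, 114.91)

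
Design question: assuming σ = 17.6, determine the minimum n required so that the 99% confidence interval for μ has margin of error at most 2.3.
n ≥ 389

For margin E ≤ 2.3:
n ≥ (z* · σ / E)²
n ≥ (2.576 · 17.6 / 2.3)²
n ≥ 388.56

Minimum n = 389 (rounding up)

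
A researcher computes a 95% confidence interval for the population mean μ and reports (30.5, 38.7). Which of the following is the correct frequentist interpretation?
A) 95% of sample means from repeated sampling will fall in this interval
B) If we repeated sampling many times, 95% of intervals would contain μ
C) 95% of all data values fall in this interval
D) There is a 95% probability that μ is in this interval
B

A) Wrong — coverage applies to intervals containing μ, not to future x̄ values.
B) Correct — this is the frequentist long-run coverage interpretation.
C) Wrong — a CI is about the parameter μ, not individual data values.
D) Wrong — μ is fixed; the randomness lives in the interval, not in μ.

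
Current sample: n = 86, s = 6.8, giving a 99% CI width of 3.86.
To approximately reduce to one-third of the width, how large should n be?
n ≈ 774

CI width ∝ 1/√n
To reduce width by factor 3, need √n to grow by 3 → need 3² = 9 times as many samples.

Current: n = 86, width = 3.86
New: n = 774, width ≈ 1.26

Width reduced by factor of 3.86/1.26 = 3.06.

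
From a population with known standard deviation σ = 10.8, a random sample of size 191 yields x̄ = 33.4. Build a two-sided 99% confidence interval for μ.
(31.39, 35.41)

z-interval (σ known):
z* = 2.576 for 99% confidence

Margin of error = z* · σ/√n = 2.576 · 10.8/√191 = 2.01

CI: (33.4 - 2.01, 33.4 + 2.01) = (31.39, 35.41)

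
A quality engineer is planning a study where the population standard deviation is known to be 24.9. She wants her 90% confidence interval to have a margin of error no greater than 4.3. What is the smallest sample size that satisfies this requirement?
n ≥ 91

For margin E ≤ 4.3:
n ≥ (z* · σ / E)²
n ≥ (1.645 · 24.9 / 4.3)²
n ≥ 90.74

Minimum n = 91 (rounding up)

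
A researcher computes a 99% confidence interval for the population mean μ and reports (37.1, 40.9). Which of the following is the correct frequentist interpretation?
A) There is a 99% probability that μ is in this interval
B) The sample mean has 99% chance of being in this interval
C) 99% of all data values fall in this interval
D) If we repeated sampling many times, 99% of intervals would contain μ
D

A) Wrong — μ is fixed; the randomness lives in the interval, not in μ.
B) Wrong — x̄ is observed and sits in the interval by construction.
C) Wrong — a CI is about the parameter μ, not individual data values.
D) Correct — this is the frequentist long-run coverage interpretation.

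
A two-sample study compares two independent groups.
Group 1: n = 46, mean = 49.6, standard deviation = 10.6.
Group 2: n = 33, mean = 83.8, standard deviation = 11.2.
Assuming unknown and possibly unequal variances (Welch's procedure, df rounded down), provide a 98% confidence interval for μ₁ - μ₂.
(-40.16, -28.24)

Difference: x̄₁ - x̄₂ = -34.20
SE = √(s₁²/n₁ + s₂²/n₂) = √(10.6²/46 + 11.2²/33) = 2.4988
df = 66.74 → 66 (Welch–Satterthwaite, rounded down)
t* = 2.384

CI: -34.20 ± 2.384 · 2.4988 = -34.20 ± 5.96 = (-40.16, -28.24)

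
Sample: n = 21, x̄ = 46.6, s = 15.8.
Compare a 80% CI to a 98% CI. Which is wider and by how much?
98% CI is wider by 8.29

df = 20
80% CI: t* = 1.325, (42.03, 51.17), width = 2 · t* · s/√n = 9.14
98% CI: t* = 2.528, (37.88, 55.32), width = 2 · t* · s/√n = 17.43

The 98% CI is wider by 17.43 - 9.14 = 8.29.
Higher confidence requires a wider interval.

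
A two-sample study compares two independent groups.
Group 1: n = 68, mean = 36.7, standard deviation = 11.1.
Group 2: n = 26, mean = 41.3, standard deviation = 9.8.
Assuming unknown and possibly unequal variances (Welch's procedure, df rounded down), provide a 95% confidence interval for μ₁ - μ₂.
(-9.31, 0.11)

Difference: x̄₁ - x̄₂ = -4.60
SE = √(s₁²/n₁ + s₂²/n₂) = √(11.1²/68 + 9.8²/26) = 2.3464
df = 50.97 → 50 (Welch–Satterthwaite, rounded down)
t* = 2.009

CI: -4.60 ± 2.009 · 2.3464 = -4.60 ± 4.71 = (-9.31, 0.11)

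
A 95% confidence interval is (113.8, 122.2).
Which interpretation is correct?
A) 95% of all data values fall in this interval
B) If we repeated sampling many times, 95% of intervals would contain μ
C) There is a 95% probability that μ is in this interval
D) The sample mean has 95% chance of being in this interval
B

A) Wrong — a CI is about the parameter μ, not individual data values.
B) Correct — this is the frequentist long-run coverage interpretation.
C) Wrong — μ is fixed; the randomness lives in the interval, not in μ.
D) Wrong — x̄ is observed and sits in the interval by construction.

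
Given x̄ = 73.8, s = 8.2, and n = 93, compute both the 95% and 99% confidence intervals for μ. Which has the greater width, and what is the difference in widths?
99% CI is wider by 1.09

df = 92
95% CI: t* = 1.986, (72.11, 75.49), width = 2 · t* · s/√n = 3.38
99% CI: t* = 2.630, (71.56, 76.04), width = 2 · t* · s/√n = 4.47

The 99% CI is wider by 4.47 - 3.38 = 1.09.
Higher confidence requires a wider interval.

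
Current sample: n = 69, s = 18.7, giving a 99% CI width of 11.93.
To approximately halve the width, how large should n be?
n ≈ 276

CI width ∝ 1/√n
To reduce width by factor 2, need √n to grow by 2 → need 2² = 4 times as many samples.

Current: n = 69, width = 11.93
New: n = 276, width ≈ 5.84

Width reduced by factor of 11.93/5.84 = 2.04.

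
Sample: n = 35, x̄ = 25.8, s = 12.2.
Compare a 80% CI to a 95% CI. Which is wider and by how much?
95% CI is wider by 2.99

df = 34
80% CI: t* = 1.307, (23.10, 28.50), width = 2 · t* · s/√n = 5.39
95% CI: t* = 2.032, (21.61, 29.99), width = 2 · t* · s/√n = 8.38

The 95% CI is wider by 8.38 - 5.39 = 2.99.
Higher confidence requires a wider interval.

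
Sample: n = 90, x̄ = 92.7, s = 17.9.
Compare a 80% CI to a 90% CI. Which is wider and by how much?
90% CI is wider by 1.40

df = 89
80% CI: t* = 1.291, (90.26, 95.14), width = 2 · t* · s/√n = 4.87
90% CI: t* = 1.662, (89.56, 95.84), width = 2 · t* · s/√n = 6.27

The 90% CI is wider by 6.27 - 4.87 = 1.40.
Higher confidence requires a wider interval.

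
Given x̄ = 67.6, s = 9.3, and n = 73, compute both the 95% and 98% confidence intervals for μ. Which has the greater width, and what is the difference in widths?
98% CI is wider by 0.84

df = 72
95% CI: t* = 1.993, (65.43, 69.77), width = 2 · t* · s/√n = 4.34
98% CI: t* = 2.379, (65.01, 70.19), width = 2 · t* · s/√n = 5.18

The 98% CI is wider by 5.18 - 4.34 = 0.84.
Higher confidence requires a wider interval.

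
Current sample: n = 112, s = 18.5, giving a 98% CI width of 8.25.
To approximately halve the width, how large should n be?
n ≈ 448

CI width ∝ 1/√n
To reduce width by factor 2, need √n to grow by 2 → need 2² = 4 times as many samples.

Current: n = 112, width = 8.25
New: n = 448, width ≈ 4.08

Width reduced by factor of 8.25/4.08 = 2.02.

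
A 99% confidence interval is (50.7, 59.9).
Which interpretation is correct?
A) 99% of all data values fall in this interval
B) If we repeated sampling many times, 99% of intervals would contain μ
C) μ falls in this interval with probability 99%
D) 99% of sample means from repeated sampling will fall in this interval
B

A) Wrong — a CI is about the parameter μ, not individual data values.
B) Correct — this is the frequentist long-run coverage interpretation.
C) Wrong — μ is fixed; the randomness lives in the interval, not in μ.
D) Wrong — coverage applies to intervals containing μ, not to future x̄ values.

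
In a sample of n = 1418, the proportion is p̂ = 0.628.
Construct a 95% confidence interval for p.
(0.603, 0.653)

Proportion CI:
SE = √(p̂(1-p̂)/n) = √(0.628 · 0.372 / 1418) = 0.01284

z* = 1.960
Margin = z* · SE = 1.960 · 0.01284 = 0.0252

CI: 0.628 ± 0.0252 = (0.603, 0.653)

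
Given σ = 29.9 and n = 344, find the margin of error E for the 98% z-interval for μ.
Margin of error = 3.75

Margin of error = z* · σ/√n
= 2.326 · 29.9/√344
= 2.326 · 29.9/18.5472
= 3.75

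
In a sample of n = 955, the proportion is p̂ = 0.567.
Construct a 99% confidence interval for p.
(0.526, 0.608)

Proportion CI:
SE = √(p̂(1-p̂)/n) = √(0.567 · 0.433 / 955) = 0.01603

z* = 2.576
Margin = z* · SE = 2.576 · 0.01603 = 0.0413

CI: 0.567 ± 0.0413 = (0.526, 0.608)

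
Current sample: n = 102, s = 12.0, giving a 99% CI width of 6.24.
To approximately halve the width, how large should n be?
n ≈ 408

CI width ∝ 1/√n
To reduce width by factor 2, need √n to grow by 2 → need 2² = 4 times as many samples.

Current: n = 102, width = 6.24
New: n = 408, width ≈ 3.08

Width reduced by factor of 6.24/3.08 = 2.03.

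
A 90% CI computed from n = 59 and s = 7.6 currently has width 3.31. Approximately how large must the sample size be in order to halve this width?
n ≈ 236

CI width ∝ 1/√n
To reduce width by factor 2, need √n to grow by 2 → need 2² = 4 times as many samples.

Current: n = 59, width = 3.31
New: n = 236, width ≈ 1.63

Width reduced by factor of 3.31/1.63 = 2.03.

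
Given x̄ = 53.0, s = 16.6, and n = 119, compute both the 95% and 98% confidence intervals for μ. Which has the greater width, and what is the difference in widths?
98% CI is wider by 1.15

df = 118
95% CI: t* = 1.980, (49.99, 56.01), width = 2 · t* · s/√n = 6.03
98% CI: t* = 2.358, (49.41, 56.59), width = 2 · t* · s/√n = 7.18

The 98% CI is wider by 7.18 - 6.03 = 1.15.
Higher confidence requires a wider interval.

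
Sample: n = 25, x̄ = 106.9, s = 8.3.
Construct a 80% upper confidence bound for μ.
μ ≤ 108.32

Upper bound (one-sided):
t* = 0.857 (one-sided for 80%)
Upper bound = x̄ + t* · s/√n = 106.9 + 0.857 · 8.3/√25 = 108.32

We are 80% confident that μ ≤ 108.32.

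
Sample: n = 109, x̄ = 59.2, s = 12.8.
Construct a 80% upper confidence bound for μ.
μ ≤ 60.24

Upper bound (one-sided):
t* = 0.845 (one-sided for 80%)
Upper bound = x̄ + t* · s/√n = 59.2 + 0.845 · 12.8/√109 = 60.24

We are 80% confident that μ ≤ 60.24.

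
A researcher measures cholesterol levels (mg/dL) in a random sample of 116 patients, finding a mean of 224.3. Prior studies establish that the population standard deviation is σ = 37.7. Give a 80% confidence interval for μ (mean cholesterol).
(219.81, 228.79)

z-interval (σ known):
z* = 1.282 for 80% confidence

Margin of error = z* · σ/√n = 1.282 · 37.7/√116 = 4.49

CI: (224.3 - 4.49, 224.3 + 4.49) = (219.81, 228.79)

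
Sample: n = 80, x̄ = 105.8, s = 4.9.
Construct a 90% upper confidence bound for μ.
μ ≤ 106.51

Upper bound (one-sided):
t* = 1.292 (one-sided for 90%)
Upper bound = x̄ + t* · s/√n = 105.8 + 1.292 · 4.9/√80 = 106.51

We are 90% confident that μ ≤ 106.51.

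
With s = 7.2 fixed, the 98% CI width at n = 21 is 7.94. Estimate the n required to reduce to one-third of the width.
n ≈ 189

CI width ∝ 1/√n
To reduce width by factor 3, need √n to grow by 3 → need 3² = 9 times as many samples.

Current: n = 21, width = 7.94
New: n = 189, width ≈ 2.46

Width reduced by factor of 7.94/2.46 = 3.23.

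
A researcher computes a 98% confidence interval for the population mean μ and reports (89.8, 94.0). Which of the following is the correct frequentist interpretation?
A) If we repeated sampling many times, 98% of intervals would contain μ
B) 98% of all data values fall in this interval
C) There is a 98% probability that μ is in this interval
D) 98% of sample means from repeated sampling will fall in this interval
A

A) Correct — this is the frequentist long-run coverage interpretation.
B) Wrong — a CI is about the parameter μ, not individual data values.
C) Wrong — μ is fixed; the randomness lives in the interval, not in μ.
D) Wrong — coverage applies to intervals containing μ, not to future x̄ values.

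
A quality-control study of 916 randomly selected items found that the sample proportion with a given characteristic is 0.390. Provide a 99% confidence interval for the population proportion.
(0.348, 0.432)

Proportion CI:
SE = √(p̂(1-p̂)/n) = √(0.390 · 0.610 / 916) = 0.01612

z* = 2.576
Margin = z* · SE = 2.576 · 0.01612 = 0.0415

CI: 0.390 ± 0.0415 = (0.348, 0.432)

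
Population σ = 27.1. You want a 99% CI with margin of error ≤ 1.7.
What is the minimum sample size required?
n ≥ 1687

For margin E ≤ 1.7:
n ≥ (z* · σ / E)²
n ≥ (2.576 · 27.1 / 1.7)²
n ≥ 1686.29

Minimum n = 1687 (rounding up)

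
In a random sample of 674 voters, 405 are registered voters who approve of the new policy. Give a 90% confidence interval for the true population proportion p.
(0.570, 0.632)

Proportion CI:
p̂ = 405/674 = 0.60089
SE = √(p̂(1-p̂)/n) = √(0.60089 · 0.39911 / 674) = 0.01886

z* = 1.645
Margin = z* · SE = 1.645 · 0.01886 = 0.0310

CI: 0.60089 ± 0.0310 = (0.570, 0.632)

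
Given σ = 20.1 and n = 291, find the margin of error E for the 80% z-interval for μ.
Margin of error = 1.51

Margin of error = z* · σ/√n
= 1.282 · 20.1/√291
= 1.282 · 20.1/17.0587
= 1.51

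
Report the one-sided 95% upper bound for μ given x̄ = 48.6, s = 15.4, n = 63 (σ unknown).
μ ≤ 51.84

Upper bound (one-sided):
t* = 1.670 (one-sided for 95%)
Upper bound = x̄ + t* · s/√n = 48.6 + 1.670 · 15.4/√63 = 51.84

We are 95% confident that μ ≤ 51.84.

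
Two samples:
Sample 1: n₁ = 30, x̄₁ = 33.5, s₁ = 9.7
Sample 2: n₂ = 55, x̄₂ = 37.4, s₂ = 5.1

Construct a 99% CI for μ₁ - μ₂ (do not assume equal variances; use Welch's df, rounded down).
(-9.06, 1.26)

Difference: x̄₁ - x̄₂ = -3.90
SE = √(s₁²/n₁ + s₂²/n₂) = √(9.7²/30 + 5.1²/55) = 1.8998
df = 37.94 → 37 (Welch–Satterthwaite, rounded down)
t* = 2.715

CI: -3.90 ± 2.715 · 1.8998 = -3.90 ± 5.16 = (-9.06, 1.26)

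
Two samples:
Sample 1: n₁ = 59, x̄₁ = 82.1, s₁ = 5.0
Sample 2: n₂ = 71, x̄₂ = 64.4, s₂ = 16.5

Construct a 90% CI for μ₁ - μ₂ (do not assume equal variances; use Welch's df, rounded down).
(14.27, 21.13)

Difference: x̄₁ - x̄₂ = 17.70
SE = √(s₁²/n₁ + s₂²/n₂) = √(5.0²/59 + 16.5²/71) = 2.0635
df = 85.07 → 85 (Welch–Satterthwaite, rounded down)
t* = 1.663

CI: 17.70 ± 1.663 · 2.0635 = 17.70 ± 3.43 = (14.27, 21.13)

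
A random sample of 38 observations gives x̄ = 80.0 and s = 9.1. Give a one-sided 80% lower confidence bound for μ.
μ ≥ 78.74

Lower bound (one-sided):
t* = 0.851 (one-sided for 80%)
Lower bound = x̄ - t* · s/√n = 80.0 - 0.851 · 9.1/√38 = 78.74

We are 80% confident that μ ≥ 78.74.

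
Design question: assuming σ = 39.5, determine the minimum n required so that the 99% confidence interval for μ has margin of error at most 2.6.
n ≥ 1532

For margin E ≤ 2.6:
n ≥ (z* · σ / E)²
n ≥ (2.576 · 39.5 / 2.6)²
n ≥ 1531.58

Minimum n = 1532 (rounding up)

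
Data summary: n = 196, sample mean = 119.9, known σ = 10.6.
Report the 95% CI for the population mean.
(118.42, 121.38)

z-interval (σ known):
z* = 1.960 for 95% confidence

Margin of error = z* · σ/√n = 1.960 · 10.6/√196 = 1.48

CI: (119.9 - 1.48, 119.9 + 1.48) = (118.42, 121.38)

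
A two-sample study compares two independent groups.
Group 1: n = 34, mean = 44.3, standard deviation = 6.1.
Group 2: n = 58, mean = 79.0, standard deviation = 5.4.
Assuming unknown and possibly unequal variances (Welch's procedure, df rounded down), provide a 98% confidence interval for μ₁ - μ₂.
(-37.72, -31.68)

Difference: x̄₁ - x̄₂ = -34.70
SE = √(s₁²/n₁ + s₂²/n₂) = √(6.1²/34 + 5.4²/58) = 1.2638
df = 62.63 → 62 (Welch–Satterthwaite, rounded down)
t* = 2.388

CI: -34.70 ± 2.388 · 1.2638 = -34.70 ± 3.02 = (-37.72, -31.68)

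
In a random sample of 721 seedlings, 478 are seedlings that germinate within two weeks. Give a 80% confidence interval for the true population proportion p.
(0.640, 0.686)

Proportion CI:
p̂ = 478/721 = 0.66297
SE = √(p̂(1-p̂)/n) = √(0.66297 · 0.33703 / 721) = 0.01760

z* = 1.282
Margin = z* · SE = 1.282 · 0.01760 = 0.0226

CI: 0.66297 ± 0.0226 = (0.640, 0.686)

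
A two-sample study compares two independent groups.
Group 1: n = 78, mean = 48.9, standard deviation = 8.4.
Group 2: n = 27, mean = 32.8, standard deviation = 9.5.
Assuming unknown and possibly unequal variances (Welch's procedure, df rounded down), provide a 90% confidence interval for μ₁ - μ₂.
(12.63, 19.57)

Difference: x̄₁ - x̄₂ = 16.10
SE = √(s₁²/n₁ + s₂²/n₂) = √(8.4²/78 + 9.5²/27) = 2.0609
df = 40.96 → 40 (Welch–Satterthwaite, rounded down)
t* = 1.684

CI: 16.10 ± 1.684 · 2.0609 = 16.10 ± 3.47 = (12.63, 19.57)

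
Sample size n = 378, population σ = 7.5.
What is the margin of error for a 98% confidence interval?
Margin of error = 0.90

Margin of error = z* · σ/√n
= 2.326 · 7.5/√378
= 2.326 · 7.5/19.4422
= 0.90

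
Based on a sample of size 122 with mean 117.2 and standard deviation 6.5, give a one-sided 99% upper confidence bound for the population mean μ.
μ ≤ 118.59

Upper bound (one-sided):
t* = 2.358 (one-sided for 99%)
Upper bound = x̄ + t* · s/√n = 117.2 + 2.358 · 6.5/√122 = 118.59

We are 99% confident that μ ≤ 118.59.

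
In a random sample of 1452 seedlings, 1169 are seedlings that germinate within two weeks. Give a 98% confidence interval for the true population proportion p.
(0.781, 0.829)

Proportion CI:
p̂ = 1169/1452 = 0.80510
SE = √(p̂(1-p̂)/n) = √(0.80510 · 0.19490 / 1452) = 0.01040

z* = 2.326
Margin = z* · SE = 2.326 · 0.01040 = 0.0242

CI: 0.80510 ± 0.0242 = (0.781, 0.829)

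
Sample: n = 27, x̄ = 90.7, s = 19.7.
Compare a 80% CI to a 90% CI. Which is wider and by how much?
90% CI is wider by 2.97

df = 26
80% CI: t* = 1.315, (85.71, 95.69), width = 2 · t* · s/√n = 9.97
90% CI: t* = 1.706, (84.23, 97.17), width = 2 · t* · s/√n = 12.94

The 90% CI is wider by 12.94 - 9.97 = 2.97.
Higher confidence requires a wider interval.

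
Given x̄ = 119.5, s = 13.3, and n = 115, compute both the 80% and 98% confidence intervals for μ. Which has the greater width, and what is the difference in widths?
98% CI is wider by 2.65

df = 114
80% CI: t* = 1.289, (117.90, 121.10), width = 2 · t* · s/√n = 3.20
98% CI: t* = 2.360, (116.57, 122.43), width = 2 · t* · s/√n = 5.85

The 98% CI is wider by 5.85 - 3.20 = 2.65.
Higher confidence requires a wider interval.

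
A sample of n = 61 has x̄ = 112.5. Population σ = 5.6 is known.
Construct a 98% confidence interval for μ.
(110.83, 114.17)

z-interval (σ known):
z* = 2.326 for 98% confidence

Margin of error = z* · σ/√n = 2.326 · 5.6/√61 = 1.67

CI: (112.5 - 1.67, 112.5 + 1.67) = (110.83, 114.17)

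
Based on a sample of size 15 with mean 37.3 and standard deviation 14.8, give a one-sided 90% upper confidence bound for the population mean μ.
μ ≤ 42.44

Upper bound (one-sided):
t* = 1.345 (one-sided for 90%)
Upper bound = x̄ + t* · s/√n = 37.3 + 1.345 · 14.8/√15 = 42.44

We are 90% confident that μ ≤ 42.44.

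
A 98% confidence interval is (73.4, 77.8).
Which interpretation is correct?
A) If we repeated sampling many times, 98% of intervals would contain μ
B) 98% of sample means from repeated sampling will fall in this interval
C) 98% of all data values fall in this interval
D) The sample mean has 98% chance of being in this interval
A

A) Correct — this is the frequentist long-run coverage interpretation.
B) Wrong — coverage applies to intervals containing μ, not to future x̄ values.
C) Wrong — a CI is about the parameter μ, not individual data values.
D) Wrong — x̄ is observed and sits in the interval by construction.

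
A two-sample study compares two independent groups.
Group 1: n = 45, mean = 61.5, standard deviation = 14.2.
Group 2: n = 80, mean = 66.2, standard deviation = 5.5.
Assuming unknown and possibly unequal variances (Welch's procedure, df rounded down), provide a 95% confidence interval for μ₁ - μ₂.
(-9.13, -0.27)

Difference: x̄₁ - x̄₂ = -4.70
SE = √(s₁²/n₁ + s₂²/n₂) = √(14.2²/45 + 5.5²/80) = 2.2043
df = 51.53 → 51 (Welch–Satterthwaite, rounded down)
t* = 2.008

CI: -4.70 ± 2.008 · 2.2043 = -4.70 ± 4.43 = (-9.13, -0.27)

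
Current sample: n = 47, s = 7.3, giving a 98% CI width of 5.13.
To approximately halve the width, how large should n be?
n ≈ 188

CI width ∝ 1/√n
To reduce width by factor 2, need √n to grow by 2 → need 2² = 4 times as many samples.

Current: n = 47, width = 5.13
New: n = 188, width ≈ 2.50

Width reduced by factor of 5.13/2.50 = 2.05.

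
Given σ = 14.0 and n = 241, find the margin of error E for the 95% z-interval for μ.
Margin of error = 1.77

Margin of error = z* · σ/√n
= 1.960 · 14.0/√241
= 1.960 · 14.0/15.5242
= 1.77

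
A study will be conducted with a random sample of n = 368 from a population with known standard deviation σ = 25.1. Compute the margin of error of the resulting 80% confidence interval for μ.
Margin of error = 1.68

Margin of error = z* · σ/√n
= 1.282 · 25.1/√368
= 1.282 · 25.1/19.1833
= 1.68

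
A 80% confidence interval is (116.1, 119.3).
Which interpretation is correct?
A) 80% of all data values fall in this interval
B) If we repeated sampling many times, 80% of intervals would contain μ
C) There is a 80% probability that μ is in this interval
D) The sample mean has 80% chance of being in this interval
B

A) Wrong — a CI is about the parameter μ, not individual data values.
B) Correct — this is the frequentist long-run coverage interpretation.
C) Wrong — μ is fixed; the randomness lives in the interval, not in μ.
D) Wrong — x̄ is observed and sits in the interval by construction.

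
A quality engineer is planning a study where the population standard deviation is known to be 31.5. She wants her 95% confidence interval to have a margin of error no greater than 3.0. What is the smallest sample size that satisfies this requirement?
n ≥ 424

For margin E ≤ 3.0:
n ≥ (z* · σ / E)²
n ≥ (1.960 · 31.5 / 3.0)²
n ≥ 423.54

Minimum n = 424 (rounding up)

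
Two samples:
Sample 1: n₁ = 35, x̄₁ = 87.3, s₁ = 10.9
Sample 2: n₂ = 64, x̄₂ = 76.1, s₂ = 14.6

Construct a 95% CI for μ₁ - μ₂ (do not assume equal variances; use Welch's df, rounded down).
(6.04, 16.36)

Difference: x̄₁ - x̄₂ = 11.20
SE = √(s₁²/n₁ + s₂²/n₂) = √(10.9²/35 + 14.6²/64) = 2.5933
df = 87.82 → 87 (Welch–Satterthwaite, rounded down)
t* = 1.988

CI: 11.20 ± 1.988 · 2.5933 = 11.20 ± 5.16 = (6.04, 16.36)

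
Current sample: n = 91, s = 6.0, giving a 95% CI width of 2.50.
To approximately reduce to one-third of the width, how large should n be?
n ≈ 819

CI width ∝ 1/√n
To reduce width by factor 3, need √n to grow by 3 → need 3² = 9 times as many samples.

Current: n = 91, width = 2.50
New: n = 819, width ≈ 0.82

Width reduced by factor of 2.50/0.82 = 3.05.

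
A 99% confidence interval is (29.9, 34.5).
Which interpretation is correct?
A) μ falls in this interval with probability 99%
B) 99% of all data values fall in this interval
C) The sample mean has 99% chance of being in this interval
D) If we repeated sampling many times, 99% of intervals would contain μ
D

A) Wrong — μ is fixed; the randomness lives in the interval, not in μ.
B) Wrong — a CI is about the parameter μ, not individual data values.
C) Wrong — x̄ is observed and sits in the interval by construction.
D) Correct — this is the frequentist long-run coverage interpretation.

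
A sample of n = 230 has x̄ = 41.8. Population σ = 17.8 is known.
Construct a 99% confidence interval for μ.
(38.78, 44.82)

z-interval (σ known):
z* = 2.576 for 99% confidence

Margin of error = z* · σ/√n = 2.576 · 17.8/√230 = 3.02

CI: (41.8 - 3.02, 41.8 + 3.02) = (38.78, 44.82)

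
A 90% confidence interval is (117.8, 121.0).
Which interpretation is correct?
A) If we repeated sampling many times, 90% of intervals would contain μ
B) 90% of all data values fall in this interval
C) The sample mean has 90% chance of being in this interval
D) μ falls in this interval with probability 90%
A

A) Correct — this is the frequentist long-run coverage interpretation.
B) Wrong — a CI is about the parameter μ, not individual data values.
C) Wrong — x̄ is observed and sits in the interval by construction.
D) Wrong — μ is fixed; the randomness lives in the interval, not in μ.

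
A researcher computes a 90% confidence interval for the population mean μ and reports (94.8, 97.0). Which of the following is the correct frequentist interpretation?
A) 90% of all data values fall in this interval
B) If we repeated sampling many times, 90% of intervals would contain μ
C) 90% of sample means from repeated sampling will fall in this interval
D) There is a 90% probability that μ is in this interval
B

A) Wrong — a CI is about the parameter μ, not individual data values.
B) Correct — this is the frequentist long-run coverage interpretation.
C) Wrong — coverage applies to intervals containing μ, not to future x̄ values.
D) Wrong — μ is fixed; the randomness lives in the interval, not in μ.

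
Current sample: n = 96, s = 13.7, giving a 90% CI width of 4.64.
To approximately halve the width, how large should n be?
n ≈ 384

CI width ∝ 1/√n
To reduce width by factor 2, need √n to grow by 2 → need 2² = 4 times as many samples.

Current: n = 96, width = 4.64
New: n = 384, width ≈ 2.31

Width reduced by factor of 4.64/2.31 = 2.01.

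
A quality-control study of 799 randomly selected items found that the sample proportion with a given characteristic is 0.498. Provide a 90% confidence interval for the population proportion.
(0.469, 0.527)

Proportion CI:
SE = √(p̂(1-p̂)/n) = √(0.498 · 0.502 / 799) = 0.01769

z* = 1.645
Margin = z* · SE = 1.645 · 0.01769 = 0.0291

CI: 0.498 ± 0.0291 = (0.469, 0.527)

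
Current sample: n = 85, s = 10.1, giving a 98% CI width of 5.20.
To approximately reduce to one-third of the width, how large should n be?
n ≈ 765

CI width ∝ 1/√n
To reduce width by factor 3, need √n to grow by 3 → need 3² = 9 times as many samples.

Current: n = 85, width = 5.20
New: n = 765, width ≈ 1.70

Width reduced by factor of 5.20/1.70 = 3.06.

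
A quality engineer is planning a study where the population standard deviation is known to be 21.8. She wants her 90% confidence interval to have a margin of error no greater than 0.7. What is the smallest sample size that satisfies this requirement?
n ≥ 2625

For margin E ≤ 0.7:
n ≥ (z* · σ / E)²
n ≥ (1.645 · 21.8 / 0.7)²
n ≥ 2624.51

Minimum n = 2625 (rounding up)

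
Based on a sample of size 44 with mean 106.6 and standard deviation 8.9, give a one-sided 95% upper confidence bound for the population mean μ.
μ ≤ 108.86

Upper bound (one-sided):
t* = 1.681 (one-sided for 95%)
Upper bound = x̄ + t* · s/√n = 106.6 + 1.681 · 8.9/√44 = 108.86

We are 95% confident that μ ≤ 108.86.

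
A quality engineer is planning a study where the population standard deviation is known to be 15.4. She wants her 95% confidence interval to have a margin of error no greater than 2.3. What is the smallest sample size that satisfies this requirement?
n ≥ 173

For margin E ≤ 2.3:
n ≥ (z* · σ / E)²
n ≥ (1.960 · 15.4 / 2.3)²
n ≥ 172.23

Minimum n = 173 (rounding up)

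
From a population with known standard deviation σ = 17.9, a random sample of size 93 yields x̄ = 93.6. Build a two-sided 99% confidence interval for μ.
(88.82, 98.38)

z-interval (σ known):
z* = 2.576 for 99% confidence

Margin of error = z* · σ/√n = 2.576 · 17.9/√93 = 4.78

CI: (93.6 - 4.78, 93.6 + 4.78) = (88.82, 98.38)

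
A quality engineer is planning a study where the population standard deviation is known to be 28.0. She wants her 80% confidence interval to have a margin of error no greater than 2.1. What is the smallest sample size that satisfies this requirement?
n ≥ 293

For margin E ≤ 2.1:
n ≥ (z* · σ / E)²
n ≥ (1.282 · 28.0 / 2.1)²
n ≥ 292.18

Minimum n = 293 (rounding up)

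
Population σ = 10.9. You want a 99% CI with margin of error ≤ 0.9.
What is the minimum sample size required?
n ≥ 974

For margin E ≤ 0.9:
n ≥ (z* · σ / E)²
n ≥ (2.576 · 10.9 / 0.9)²
n ≥ 973.33

Minimum n = 974 (rounding up)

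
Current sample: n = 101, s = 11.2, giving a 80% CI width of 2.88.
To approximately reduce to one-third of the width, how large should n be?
n ≈ 909

CI width ∝ 1/√n
To reduce width by factor 3, need √n to grow by 3 → need 3² = 9 times as many samples.

Current: n = 101, width = 2.88
New: n = 909, width ≈ 0.95

Width reduced by factor of 2.88/0.95 = 3.03.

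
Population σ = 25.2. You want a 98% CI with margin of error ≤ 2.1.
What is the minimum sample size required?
n ≥ 780

For margin E ≤ 2.1:
n ≥ (z* · σ / E)²
n ≥ (2.326 · 25.2 / 2.1)²
n ≥ 779.08

Minimum n = 780 (rounding up)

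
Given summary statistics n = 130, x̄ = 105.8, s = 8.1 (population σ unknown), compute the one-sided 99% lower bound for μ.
μ ≥ 104.13

Lower bound (one-sided):
t* = 2.356 (one-sided for 99%)
Lower bound = x̄ - t* · s/√n = 105.8 - 2.356 · 8.1/√130 = 104.13

We are 99% confident that μ ≥ 104.13.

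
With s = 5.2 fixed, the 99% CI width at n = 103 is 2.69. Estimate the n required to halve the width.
n ≈ 412

CI width ∝ 1/√n
To reduce width by factor 2, need √n to grow by 2 → need 2² = 4 times as many samples.

Current: n = 103, width = 2.69
New: n = 412, width ≈ 1.33

Width reduced by factor of 2.69/1.33 = 2.02.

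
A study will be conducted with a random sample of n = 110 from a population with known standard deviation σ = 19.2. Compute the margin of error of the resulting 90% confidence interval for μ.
Margin of error = 3.01

Margin of error = z* · σ/√n
= 1.645 · 19.2/√110
= 1.645 · 19.2/10.4881
= 3.01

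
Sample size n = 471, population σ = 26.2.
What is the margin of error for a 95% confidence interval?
Margin of error = 2.37

Margin of error = z* · σ/√n
= 1.960 · 26.2/√471
= 1.960 · 26.2/21.7025
= 2.37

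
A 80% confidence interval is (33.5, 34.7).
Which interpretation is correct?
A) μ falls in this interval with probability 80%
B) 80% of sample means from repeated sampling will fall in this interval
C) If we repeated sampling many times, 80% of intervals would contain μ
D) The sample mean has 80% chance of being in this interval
C

A) Wrong — μ is fixed; the randomness lives in the interval, not in μ.
B) Wrong — coverage applies to intervals containing μ, not to future x̄ values.
C) Correct — this is the frequentist long-run coverage interpretation.
D) Wrong — x̄ is observed and sits in the interval by construction.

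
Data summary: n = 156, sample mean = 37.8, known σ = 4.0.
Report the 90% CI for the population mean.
(37.27, 38.33)

z-interval (σ known):
z* = 1.645 for 90% confidence

Margin of error = z* · σ/√n = 1.645 · 4.0/√156 = 0.53

CI: (37.8 - 0.53, 37.8 + 0.53) = (37.27, 38.33)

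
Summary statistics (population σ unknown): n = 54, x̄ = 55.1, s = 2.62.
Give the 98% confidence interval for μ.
(54.24, 55.96)

t-interval (σ unknown):
df = n - 1 = 53
t* = 2.399 for 98% confidence

Margin of error = t* · s/√n = 2.399 · 2.62/√54 = 0.86

CI: (54.24, 55.96)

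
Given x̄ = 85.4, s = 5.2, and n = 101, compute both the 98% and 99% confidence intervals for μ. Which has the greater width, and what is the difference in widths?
99% CI is wider by 0.27

df = 100
98% CI: t* = 2.364, (84.18, 86.62), width = 2 · t* · s/√n = 2.45
99% CI: t* = 2.626, (84.04, 86.76), width = 2 · t* · s/√n = 2.72

The 99% CI is wider by 2.72 - 2.45 = 0.27.
Higher confidence requires a wider interval.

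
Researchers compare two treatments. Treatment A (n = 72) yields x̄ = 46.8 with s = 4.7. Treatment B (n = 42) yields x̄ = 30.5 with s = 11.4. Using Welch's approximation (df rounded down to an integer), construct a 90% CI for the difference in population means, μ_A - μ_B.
(13.21, 19.39)

Difference: x̄₁ - x̄₂ = 16.30
SE = √(s₁²/n₁ + s₂²/n₂) = √(4.7²/72 + 11.4²/42) = 1.8442
df = 49.25 → 49 (Welch–Satterthwaite, rounded down)
t* = 1.677

CI: 16.30 ± 1.677 · 1.8442 = 16.30 ± 3.09 = (13.21, 19.39)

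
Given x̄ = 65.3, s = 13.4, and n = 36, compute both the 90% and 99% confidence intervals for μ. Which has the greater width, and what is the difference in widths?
99% CI is wider by 4.62

df = 35
90% CI: t* = 1.690, (61.53, 69.07), width = 2 · t* · s/√n = 7.55
99% CI: t* = 2.724, (59.22, 71.38), width = 2 · t* · s/√n = 12.17

The 99% CI is wider by 12.17 - 7.55 = 4.62.
Higher confidence requires a wider interval.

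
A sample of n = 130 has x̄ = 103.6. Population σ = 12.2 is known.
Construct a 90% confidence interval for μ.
(101.84, 105.36)

z-interval (σ known):
z* = 1.645 for 90% confidence

Margin of error = z* · σ/√n = 1.645 · 12.2/√130 = 1.76

CI: (103.6 - 1.76, 103.6 + 1.76) = (101.84, 105.36)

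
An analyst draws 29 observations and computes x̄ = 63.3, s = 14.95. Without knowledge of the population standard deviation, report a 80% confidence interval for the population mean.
(59.65, 66.95)

t-interval (σ unknown):
df = n - 1 = 28
t* = 1.313 for 80% confidence

Margin of error = t* · s/√n = 1.313 · 14.95/√29 = 3.65

CI: (59.65, 66.95)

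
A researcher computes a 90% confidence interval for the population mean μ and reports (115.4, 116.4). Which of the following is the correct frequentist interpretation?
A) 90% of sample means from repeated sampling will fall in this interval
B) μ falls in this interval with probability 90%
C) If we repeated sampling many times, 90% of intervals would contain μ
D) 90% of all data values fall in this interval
C

A) Wrong — coverage applies to intervals containing μ, not to future x̄ values.
B) Wrong — μ is fixed; the randomness lives in the interval, not in μ.
C) Correct — this is the frequentist long-run coverage interpretation.
D) Wrong — a CI is about the parameter μ, not individual data values.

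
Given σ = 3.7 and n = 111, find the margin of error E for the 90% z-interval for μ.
Margin of error = 0.58

Margin of error = z* · σ/√n
= 1.645 · 3.7/√111
= 1.645 · 3.7/10.5357
= 0.58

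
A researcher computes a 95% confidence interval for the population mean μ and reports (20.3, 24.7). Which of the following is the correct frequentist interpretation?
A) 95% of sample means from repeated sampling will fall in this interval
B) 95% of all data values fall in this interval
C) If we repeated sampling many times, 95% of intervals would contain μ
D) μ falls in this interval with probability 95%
C

A) Wrong — coverage applies to intervals containing μ, not to future x̄ values.
B) Wrong — a CI is about the parameter μ, not individual data values.
C) Correct — this is the frequentist long-run coverage interpretation.
D) Wrong — μ is fixed; the randomness lives in the interval, not in μ.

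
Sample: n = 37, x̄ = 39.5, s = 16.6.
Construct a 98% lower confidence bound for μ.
μ ≥ 33.68

Lower bound (one-sided):
t* = 2.131 (one-sided for 98%)
Lower bound = x̄ - t* · s/√n = 39.5 - 2.131 · 16.6/√37 = 33.68

We are 98% confident that μ ≥ 33.68.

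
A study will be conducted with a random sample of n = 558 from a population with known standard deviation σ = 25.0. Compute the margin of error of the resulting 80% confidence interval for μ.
Margin of error = 1.36

Margin of error = z* · σ/√n
= 1.282 · 25.0/√558
= 1.282 · 25.0/23.6220
= 1.36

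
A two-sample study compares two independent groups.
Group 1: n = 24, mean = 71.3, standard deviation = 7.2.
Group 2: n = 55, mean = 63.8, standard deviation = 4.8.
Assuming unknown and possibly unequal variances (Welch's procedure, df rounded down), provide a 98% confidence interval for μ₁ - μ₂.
(3.57, 11.43)

Difference: x̄₁ - x̄₂ = 7.50
SE = √(s₁²/n₁ + s₂²/n₂) = √(7.2²/24 + 4.8²/55) = 1.6059
df = 32.27 → 32 (Welch–Satterthwaite, rounded down)
t* = 2.449

CI: 7.50 ± 2.449 · 1.6059 = 7.50 ± 3.93 = (3.57, 11.43)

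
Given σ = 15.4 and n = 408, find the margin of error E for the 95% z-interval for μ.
Margin of error = 1.49

Margin of error = z* · σ/√n
= 1.960 · 15.4/√408
= 1.960 · 15.4/20.1990
= 1.49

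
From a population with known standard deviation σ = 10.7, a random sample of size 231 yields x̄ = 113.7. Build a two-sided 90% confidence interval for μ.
(112.54, 114.86)

z-interval (σ known):
z* = 1.645 for 90% confidence

Margin of error = z* · σ/√n = 1.645 · 10.7/√231 = 1.16

CI: (113.7 - 1.16, 113.7 + 1.16) = (112.54, 114.86)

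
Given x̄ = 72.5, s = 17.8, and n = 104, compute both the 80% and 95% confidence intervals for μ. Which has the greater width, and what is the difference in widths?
95% CI is wider by 2.42

df = 103
80% CI: t* = 1.290, (70.25, 74.75), width = 2 · t* · s/√n = 4.50
95% CI: t* = 1.983, (69.04, 75.96), width = 2 · t* · s/√n = 6.92

The 95% CI is wider by 6.92 - 4.50 = 2.42.
Higher confidence requires a wider interval.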